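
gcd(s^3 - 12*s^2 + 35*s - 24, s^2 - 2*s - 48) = s - 8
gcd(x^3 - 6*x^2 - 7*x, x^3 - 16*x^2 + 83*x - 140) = x - 7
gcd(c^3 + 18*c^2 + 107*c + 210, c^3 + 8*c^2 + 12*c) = c + 6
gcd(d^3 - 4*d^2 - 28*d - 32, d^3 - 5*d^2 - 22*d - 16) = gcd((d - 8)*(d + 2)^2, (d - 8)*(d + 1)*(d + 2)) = d^2 - 6*d - 16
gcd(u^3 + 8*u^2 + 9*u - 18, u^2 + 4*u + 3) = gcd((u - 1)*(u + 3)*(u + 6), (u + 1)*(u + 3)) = u + 3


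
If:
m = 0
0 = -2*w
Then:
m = 0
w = 0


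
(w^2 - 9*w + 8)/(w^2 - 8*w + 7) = (w - 8)/(w - 7)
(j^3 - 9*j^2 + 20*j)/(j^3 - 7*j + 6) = j*(j^2 - 9*j + 20)/(j^3 - 7*j + 6)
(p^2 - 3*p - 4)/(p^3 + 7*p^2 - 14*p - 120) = (p + 1)/(p^2 + 11*p + 30)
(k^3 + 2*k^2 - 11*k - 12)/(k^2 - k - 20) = (k^2 - 2*k - 3)/(k - 5)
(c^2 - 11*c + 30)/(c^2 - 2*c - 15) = (c - 6)/(c + 3)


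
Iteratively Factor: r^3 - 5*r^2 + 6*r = (r)*(r^2 - 5*r + 6) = r*(r - 3)*(r - 2)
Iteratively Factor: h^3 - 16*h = (h + 4)*(h^2 - 4*h) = (h - 4)*(h + 4)*(h)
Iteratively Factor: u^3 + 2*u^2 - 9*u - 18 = (u + 2)*(u^2 - 9) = (u + 2)*(u + 3)*(u - 3)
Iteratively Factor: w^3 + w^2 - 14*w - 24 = (w + 2)*(w^2 - w - 12) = (w - 4)*(w + 2)*(w + 3)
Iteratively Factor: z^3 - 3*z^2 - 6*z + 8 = (z + 2)*(z^2 - 5*z + 4) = (z - 1)*(z + 2)*(z - 4)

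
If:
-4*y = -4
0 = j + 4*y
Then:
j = -4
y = 1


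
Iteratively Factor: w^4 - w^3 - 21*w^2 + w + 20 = (w - 5)*(w^3 + 4*w^2 - w - 4) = (w - 5)*(w - 1)*(w^2 + 5*w + 4) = (w - 5)*(w - 1)*(w + 4)*(w + 1)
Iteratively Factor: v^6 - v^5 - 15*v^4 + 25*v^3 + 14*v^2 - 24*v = (v - 1)*(v^5 - 15*v^3 + 10*v^2 + 24*v) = (v - 3)*(v - 1)*(v^4 + 3*v^3 - 6*v^2 - 8*v) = (v - 3)*(v - 2)*(v - 1)*(v^3 + 5*v^2 + 4*v) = (v - 3)*(v - 2)*(v - 1)*(v + 1)*(v^2 + 4*v) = v*(v - 3)*(v - 2)*(v - 1)*(v + 1)*(v + 4)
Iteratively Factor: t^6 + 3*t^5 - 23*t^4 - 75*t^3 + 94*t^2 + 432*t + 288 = (t + 3)*(t^5 - 23*t^3 - 6*t^2 + 112*t + 96) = (t - 4)*(t + 3)*(t^4 + 4*t^3 - 7*t^2 - 34*t - 24) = (t - 4)*(t + 1)*(t + 3)*(t^3 + 3*t^2 - 10*t - 24) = (t - 4)*(t - 3)*(t + 1)*(t + 3)*(t^2 + 6*t + 8) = (t - 4)*(t - 3)*(t + 1)*(t + 2)*(t + 3)*(t + 4)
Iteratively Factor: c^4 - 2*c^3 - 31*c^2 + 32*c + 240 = (c + 3)*(c^3 - 5*c^2 - 16*c + 80) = (c - 5)*(c + 3)*(c^2 - 16) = (c - 5)*(c - 4)*(c + 3)*(c + 4)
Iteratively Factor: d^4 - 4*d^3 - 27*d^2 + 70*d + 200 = (d - 5)*(d^3 + d^2 - 22*d - 40) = (d - 5)^2*(d^2 + 6*d + 8) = (d - 5)^2*(d + 4)*(d + 2)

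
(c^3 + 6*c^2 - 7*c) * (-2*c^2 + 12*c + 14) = -2*c^5 + 100*c^3 - 98*c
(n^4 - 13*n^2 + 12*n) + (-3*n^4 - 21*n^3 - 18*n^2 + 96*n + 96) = -2*n^4 - 21*n^3 - 31*n^2 + 108*n + 96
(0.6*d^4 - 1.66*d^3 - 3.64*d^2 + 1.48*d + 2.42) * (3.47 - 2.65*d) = -1.59*d^5 + 6.481*d^4 + 3.8858*d^3 - 16.5528*d^2 - 1.2774*d + 8.3974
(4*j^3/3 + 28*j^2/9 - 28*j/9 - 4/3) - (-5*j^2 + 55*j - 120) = 4*j^3/3 + 73*j^2/9 - 523*j/9 + 356/3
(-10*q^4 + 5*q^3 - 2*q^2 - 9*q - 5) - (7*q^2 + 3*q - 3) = -10*q^4 + 5*q^3 - 9*q^2 - 12*q - 2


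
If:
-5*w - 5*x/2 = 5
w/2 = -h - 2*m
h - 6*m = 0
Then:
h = 3*x/16 + 3/8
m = x/32 + 1/16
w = -x/2 - 1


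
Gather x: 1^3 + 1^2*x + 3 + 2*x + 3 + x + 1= 4*x + 8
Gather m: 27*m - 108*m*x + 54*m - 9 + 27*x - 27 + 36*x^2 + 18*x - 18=m*(81 - 108*x) + 36*x^2 + 45*x - 54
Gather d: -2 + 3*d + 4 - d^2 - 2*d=-d^2 + d + 2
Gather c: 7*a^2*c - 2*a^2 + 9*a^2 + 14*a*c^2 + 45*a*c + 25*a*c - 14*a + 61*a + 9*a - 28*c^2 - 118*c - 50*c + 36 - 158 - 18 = 7*a^2 + 56*a + c^2*(14*a - 28) + c*(7*a^2 + 70*a - 168) - 140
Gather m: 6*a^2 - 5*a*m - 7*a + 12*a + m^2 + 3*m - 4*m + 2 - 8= 6*a^2 + 5*a + m^2 + m*(-5*a - 1) - 6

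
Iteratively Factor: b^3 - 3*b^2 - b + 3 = (b - 1)*(b^2 - 2*b - 3) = (b - 1)*(b + 1)*(b - 3)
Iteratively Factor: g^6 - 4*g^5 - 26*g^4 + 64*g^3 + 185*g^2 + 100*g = (g - 5)*(g^5 + g^4 - 21*g^3 - 41*g^2 - 20*g) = g*(g - 5)*(g^4 + g^3 - 21*g^2 - 41*g - 20) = g*(g - 5)*(g + 4)*(g^3 - 3*g^2 - 9*g - 5) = g*(g - 5)*(g + 1)*(g + 4)*(g^2 - 4*g - 5) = g*(g - 5)^2*(g + 1)*(g + 4)*(g + 1)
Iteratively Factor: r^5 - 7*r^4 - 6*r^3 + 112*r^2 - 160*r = (r - 4)*(r^4 - 3*r^3 - 18*r^2 + 40*r) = (r - 4)*(r + 4)*(r^3 - 7*r^2 + 10*r) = (r - 4)*(r - 2)*(r + 4)*(r^2 - 5*r) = r*(r - 4)*(r - 2)*(r + 4)*(r - 5)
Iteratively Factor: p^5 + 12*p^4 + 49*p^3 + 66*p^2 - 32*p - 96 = (p + 2)*(p^4 + 10*p^3 + 29*p^2 + 8*p - 48) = (p + 2)*(p + 3)*(p^3 + 7*p^2 + 8*p - 16) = (p + 2)*(p + 3)*(p + 4)*(p^2 + 3*p - 4) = (p + 2)*(p + 3)*(p + 4)^2*(p - 1)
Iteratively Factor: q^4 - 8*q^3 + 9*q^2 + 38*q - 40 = (q - 1)*(q^3 - 7*q^2 + 2*q + 40) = (q - 1)*(q + 2)*(q^2 - 9*q + 20) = (q - 4)*(q - 1)*(q + 2)*(q - 5)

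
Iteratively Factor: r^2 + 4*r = (r)*(r + 4)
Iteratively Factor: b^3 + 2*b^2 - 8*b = (b + 4)*(b^2 - 2*b) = (b - 2)*(b + 4)*(b)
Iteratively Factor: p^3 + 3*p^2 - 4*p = (p - 1)*(p^2 + 4*p) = p*(p - 1)*(p + 4)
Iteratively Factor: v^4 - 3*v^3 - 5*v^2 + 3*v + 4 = (v + 1)*(v^3 - 4*v^2 - v + 4) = (v + 1)^2*(v^2 - 5*v + 4) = (v - 4)*(v + 1)^2*(v - 1)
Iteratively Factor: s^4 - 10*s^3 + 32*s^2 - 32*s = (s - 4)*(s^3 - 6*s^2 + 8*s) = (s - 4)*(s - 2)*(s^2 - 4*s) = s*(s - 4)*(s - 2)*(s - 4)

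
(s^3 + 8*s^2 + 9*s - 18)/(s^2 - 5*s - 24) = (s^2 + 5*s - 6)/(s - 8)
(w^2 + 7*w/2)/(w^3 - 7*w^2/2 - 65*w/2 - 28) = w/(w^2 - 7*w - 8)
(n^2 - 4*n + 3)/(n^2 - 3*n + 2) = (n - 3)/(n - 2)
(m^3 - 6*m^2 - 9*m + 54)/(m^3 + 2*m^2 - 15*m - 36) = (m^2 - 9*m + 18)/(m^2 - m - 12)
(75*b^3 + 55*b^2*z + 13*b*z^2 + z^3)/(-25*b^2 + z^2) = (15*b^2 + 8*b*z + z^2)/(-5*b + z)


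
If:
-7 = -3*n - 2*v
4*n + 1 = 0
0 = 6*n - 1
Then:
No Solution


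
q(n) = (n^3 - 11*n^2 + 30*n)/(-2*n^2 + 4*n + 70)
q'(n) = (4*n - 4)*(n^3 - 11*n^2 + 30*n)/(-2*n^2 + 4*n + 70)^2 + (3*n^2 - 22*n + 30)/(-2*n^2 + 4*n + 70)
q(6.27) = 0.13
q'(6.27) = 0.78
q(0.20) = 0.08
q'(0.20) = 0.36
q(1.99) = 0.34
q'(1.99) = -0.01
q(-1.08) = -0.73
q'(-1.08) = 1.00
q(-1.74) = -1.59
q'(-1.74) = 1.66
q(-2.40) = -3.05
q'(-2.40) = 2.90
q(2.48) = 0.33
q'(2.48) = -0.06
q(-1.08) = -0.73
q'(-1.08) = 1.00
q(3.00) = 0.28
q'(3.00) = -0.11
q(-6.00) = 30.46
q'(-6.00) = 22.42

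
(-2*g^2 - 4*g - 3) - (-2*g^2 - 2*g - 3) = -2*g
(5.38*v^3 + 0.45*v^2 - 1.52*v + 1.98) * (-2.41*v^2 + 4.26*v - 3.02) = -12.9658*v^5 + 21.8343*v^4 - 10.6674*v^3 - 12.606*v^2 + 13.0252*v - 5.9796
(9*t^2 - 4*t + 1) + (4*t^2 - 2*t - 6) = 13*t^2 - 6*t - 5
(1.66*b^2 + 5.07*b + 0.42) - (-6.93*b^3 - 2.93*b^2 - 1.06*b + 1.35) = 6.93*b^3 + 4.59*b^2 + 6.13*b - 0.93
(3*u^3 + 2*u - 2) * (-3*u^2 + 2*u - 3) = -9*u^5 + 6*u^4 - 15*u^3 + 10*u^2 - 10*u + 6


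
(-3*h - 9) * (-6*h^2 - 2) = 18*h^3 + 54*h^2 + 6*h + 18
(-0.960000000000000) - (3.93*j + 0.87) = -3.93*j - 1.83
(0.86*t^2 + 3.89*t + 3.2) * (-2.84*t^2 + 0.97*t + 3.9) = -2.4424*t^4 - 10.2134*t^3 - 1.9607*t^2 + 18.275*t + 12.48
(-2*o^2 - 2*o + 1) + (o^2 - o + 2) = -o^2 - 3*o + 3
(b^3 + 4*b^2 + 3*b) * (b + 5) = b^4 + 9*b^3 + 23*b^2 + 15*b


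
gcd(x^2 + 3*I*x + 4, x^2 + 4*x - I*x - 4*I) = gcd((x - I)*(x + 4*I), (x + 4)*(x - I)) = x - I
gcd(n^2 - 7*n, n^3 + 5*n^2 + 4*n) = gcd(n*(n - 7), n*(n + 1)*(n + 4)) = n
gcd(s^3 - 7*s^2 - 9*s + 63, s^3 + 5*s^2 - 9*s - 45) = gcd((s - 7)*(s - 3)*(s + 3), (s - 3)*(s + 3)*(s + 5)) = s^2 - 9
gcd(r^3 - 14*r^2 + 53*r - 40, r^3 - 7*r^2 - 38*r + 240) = r^2 - 13*r + 40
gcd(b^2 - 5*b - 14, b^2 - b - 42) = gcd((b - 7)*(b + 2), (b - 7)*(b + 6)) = b - 7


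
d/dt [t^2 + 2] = 2*t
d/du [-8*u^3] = -24*u^2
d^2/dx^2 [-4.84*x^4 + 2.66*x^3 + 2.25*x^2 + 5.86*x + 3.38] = -58.08*x^2 + 15.96*x + 4.5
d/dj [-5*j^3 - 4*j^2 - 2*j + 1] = -15*j^2 - 8*j - 2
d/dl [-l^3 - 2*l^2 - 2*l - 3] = -3*l^2 - 4*l - 2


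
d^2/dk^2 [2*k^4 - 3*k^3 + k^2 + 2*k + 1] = 24*k^2 - 18*k + 2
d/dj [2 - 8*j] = -8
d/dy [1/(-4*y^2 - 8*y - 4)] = (y + 1)/(2*(y^2 + 2*y + 1)^2)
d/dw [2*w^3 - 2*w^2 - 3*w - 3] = 6*w^2 - 4*w - 3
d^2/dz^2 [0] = 0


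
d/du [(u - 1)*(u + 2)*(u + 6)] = 3*u^2 + 14*u + 4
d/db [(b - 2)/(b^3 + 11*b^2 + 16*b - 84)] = (-2*b - 13)/(b^4 + 26*b^3 + 253*b^2 + 1092*b + 1764)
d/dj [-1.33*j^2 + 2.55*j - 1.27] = 2.55 - 2.66*j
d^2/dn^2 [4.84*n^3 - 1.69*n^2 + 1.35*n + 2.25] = 29.04*n - 3.38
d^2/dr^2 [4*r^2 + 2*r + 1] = 8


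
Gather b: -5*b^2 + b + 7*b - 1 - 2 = -5*b^2 + 8*b - 3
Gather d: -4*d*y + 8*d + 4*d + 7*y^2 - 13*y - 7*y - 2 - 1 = d*(12 - 4*y) + 7*y^2 - 20*y - 3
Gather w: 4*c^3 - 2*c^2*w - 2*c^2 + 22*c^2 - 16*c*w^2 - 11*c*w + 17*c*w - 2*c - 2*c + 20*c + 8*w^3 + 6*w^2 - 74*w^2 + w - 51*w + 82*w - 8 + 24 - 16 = 4*c^3 + 20*c^2 + 16*c + 8*w^3 + w^2*(-16*c - 68) + w*(-2*c^2 + 6*c + 32)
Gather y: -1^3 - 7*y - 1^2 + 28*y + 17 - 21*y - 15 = 0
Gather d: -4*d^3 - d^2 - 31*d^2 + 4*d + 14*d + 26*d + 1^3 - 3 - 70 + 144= -4*d^3 - 32*d^2 + 44*d + 72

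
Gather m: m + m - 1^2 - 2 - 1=2*m - 4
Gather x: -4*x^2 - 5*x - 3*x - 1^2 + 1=-4*x^2 - 8*x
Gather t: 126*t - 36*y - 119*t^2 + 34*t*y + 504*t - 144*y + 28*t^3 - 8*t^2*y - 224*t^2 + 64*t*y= 28*t^3 + t^2*(-8*y - 343) + t*(98*y + 630) - 180*y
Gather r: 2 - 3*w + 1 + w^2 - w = w^2 - 4*w + 3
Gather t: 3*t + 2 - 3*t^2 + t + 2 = -3*t^2 + 4*t + 4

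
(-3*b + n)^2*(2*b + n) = 18*b^3 - 3*b^2*n - 4*b*n^2 + n^3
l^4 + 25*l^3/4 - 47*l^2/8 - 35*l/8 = l*(l - 5/4)*(l + 1/2)*(l + 7)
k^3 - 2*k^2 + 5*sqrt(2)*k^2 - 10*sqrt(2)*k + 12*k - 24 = (k - 2)*(k + 2*sqrt(2))*(k + 3*sqrt(2))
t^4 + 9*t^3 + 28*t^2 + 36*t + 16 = (t + 1)*(t + 2)^2*(t + 4)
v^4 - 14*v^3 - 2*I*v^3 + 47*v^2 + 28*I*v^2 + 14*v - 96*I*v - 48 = (v - 8)*(v - 6)*(v - I)^2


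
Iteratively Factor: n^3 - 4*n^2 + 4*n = (n)*(n^2 - 4*n + 4) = n*(n - 2)*(n - 2)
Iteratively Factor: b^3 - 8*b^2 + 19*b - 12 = (b - 1)*(b^2 - 7*b + 12) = (b - 4)*(b - 1)*(b - 3)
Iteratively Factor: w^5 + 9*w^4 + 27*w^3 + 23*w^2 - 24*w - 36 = (w + 3)*(w^4 + 6*w^3 + 9*w^2 - 4*w - 12) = (w + 3)^2*(w^3 + 3*w^2 - 4) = (w - 1)*(w + 3)^2*(w^2 + 4*w + 4) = (w - 1)*(w + 2)*(w + 3)^2*(w + 2)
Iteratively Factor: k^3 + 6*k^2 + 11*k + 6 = (k + 3)*(k^2 + 3*k + 2) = (k + 1)*(k + 3)*(k + 2)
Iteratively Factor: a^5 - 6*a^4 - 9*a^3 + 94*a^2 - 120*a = (a - 5)*(a^4 - a^3 - 14*a^2 + 24*a) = (a - 5)*(a + 4)*(a^3 - 5*a^2 + 6*a) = (a - 5)*(a - 3)*(a + 4)*(a^2 - 2*a) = (a - 5)*(a - 3)*(a - 2)*(a + 4)*(a)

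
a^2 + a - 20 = (a - 4)*(a + 5)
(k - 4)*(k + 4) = k^2 - 16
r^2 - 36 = (r - 6)*(r + 6)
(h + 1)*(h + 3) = h^2 + 4*h + 3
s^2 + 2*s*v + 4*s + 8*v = (s + 4)*(s + 2*v)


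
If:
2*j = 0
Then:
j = 0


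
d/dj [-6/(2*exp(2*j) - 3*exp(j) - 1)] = (24*exp(j) - 18)*exp(j)/(-2*exp(2*j) + 3*exp(j) + 1)^2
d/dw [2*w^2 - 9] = 4*w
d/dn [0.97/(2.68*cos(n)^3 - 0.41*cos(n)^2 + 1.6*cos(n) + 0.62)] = (7.7988*cos(n)^2 - 0.7954*cos(n) + 1.552)*sin(n)/(2.68*cos(n)^3 - 0.41*cos(n)^2 + 1.6*cos(n) + 0.62)^2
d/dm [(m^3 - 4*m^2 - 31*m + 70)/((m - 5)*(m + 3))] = (m^4 - 4*m^3 - 6*m^2 - 20*m + 605)/(m^4 - 4*m^3 - 26*m^2 + 60*m + 225)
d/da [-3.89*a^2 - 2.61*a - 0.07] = -7.78*a - 2.61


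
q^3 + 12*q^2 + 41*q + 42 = (q + 2)*(q + 3)*(q + 7)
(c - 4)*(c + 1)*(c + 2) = c^3 - c^2 - 10*c - 8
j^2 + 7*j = j*(j + 7)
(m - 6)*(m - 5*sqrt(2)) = m^2 - 5*sqrt(2)*m - 6*m + 30*sqrt(2)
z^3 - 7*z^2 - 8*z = z*(z - 8)*(z + 1)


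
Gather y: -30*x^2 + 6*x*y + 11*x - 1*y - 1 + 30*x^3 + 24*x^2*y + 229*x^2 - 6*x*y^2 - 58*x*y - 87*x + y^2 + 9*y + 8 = 30*x^3 + 199*x^2 - 76*x + y^2*(1 - 6*x) + y*(24*x^2 - 52*x + 8) + 7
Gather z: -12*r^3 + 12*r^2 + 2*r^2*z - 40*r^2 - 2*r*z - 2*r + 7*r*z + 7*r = -12*r^3 - 28*r^2 + 5*r + z*(2*r^2 + 5*r)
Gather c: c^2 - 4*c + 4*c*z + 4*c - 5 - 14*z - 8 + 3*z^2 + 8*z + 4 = c^2 + 4*c*z + 3*z^2 - 6*z - 9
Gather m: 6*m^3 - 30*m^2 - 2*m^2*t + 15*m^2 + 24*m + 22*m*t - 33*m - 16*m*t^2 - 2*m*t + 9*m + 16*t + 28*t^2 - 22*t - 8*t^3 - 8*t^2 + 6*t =6*m^3 + m^2*(-2*t - 15) + m*(-16*t^2 + 20*t) - 8*t^3 + 20*t^2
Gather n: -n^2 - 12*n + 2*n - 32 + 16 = -n^2 - 10*n - 16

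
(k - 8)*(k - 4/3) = k^2 - 28*k/3 + 32/3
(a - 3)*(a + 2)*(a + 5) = a^3 + 4*a^2 - 11*a - 30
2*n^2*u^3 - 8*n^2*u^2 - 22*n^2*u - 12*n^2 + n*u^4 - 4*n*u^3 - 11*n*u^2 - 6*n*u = (2*n + u)*(u - 6)*(u + 1)*(n*u + n)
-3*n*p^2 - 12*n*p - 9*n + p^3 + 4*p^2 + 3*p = (-3*n + p)*(p + 1)*(p + 3)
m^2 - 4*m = m*(m - 4)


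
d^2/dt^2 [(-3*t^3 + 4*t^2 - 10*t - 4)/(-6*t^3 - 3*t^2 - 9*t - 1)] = 2*(-198*t^6 + 594*t^5 + 1944*t^4 + 636*t^3 + 513*t^2 + 171*t + 218)/(216*t^9 + 324*t^8 + 1134*t^7 + 1107*t^6 + 1809*t^5 + 1080*t^4 + 909*t^3 + 252*t^2 + 27*t + 1)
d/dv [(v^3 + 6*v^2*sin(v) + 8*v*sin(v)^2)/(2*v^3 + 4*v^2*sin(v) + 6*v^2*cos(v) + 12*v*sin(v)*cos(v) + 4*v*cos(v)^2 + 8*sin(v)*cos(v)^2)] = (3*v^3*sin(v)/2 + 2*v^3*cos(v) - 2*v^2*sin(v) + v^2*sin(2*v) + 3*v^2*cos(v)/2 + 6*v^2 + 5*v*cos(v) + v*cos(2*v) - v*cos(3*v) + v + sin(v) + sin(3*v))/((v + cos(v))^2*(v + 2*cos(v))^2)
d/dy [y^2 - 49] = 2*y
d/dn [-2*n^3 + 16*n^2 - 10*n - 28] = -6*n^2 + 32*n - 10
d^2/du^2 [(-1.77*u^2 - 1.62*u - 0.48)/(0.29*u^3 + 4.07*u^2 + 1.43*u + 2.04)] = (-0.297714*u^6 - 0.817451999999996*u^5 - 7.55281800000006*u^4 - 26.12835*u^3 + 50.775192*u^2 + 65.645136*u + 0.727248000000003)/(0.024389*u^9 + 1.026861*u^8 + 14.772252*u^7 + 78.060809*u^6 + 87.289356*u^5 + 131.421345*u^4 + 77.782823*u^3 + 63.327924*u^2 + 17.853264*u + 8.489664)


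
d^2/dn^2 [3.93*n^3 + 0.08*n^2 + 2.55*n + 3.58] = 23.58*n + 0.16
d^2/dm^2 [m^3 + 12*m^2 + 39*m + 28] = 6*m + 24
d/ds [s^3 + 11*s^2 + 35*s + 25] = 3*s^2 + 22*s + 35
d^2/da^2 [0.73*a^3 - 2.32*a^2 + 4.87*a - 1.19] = 4.38*a - 4.64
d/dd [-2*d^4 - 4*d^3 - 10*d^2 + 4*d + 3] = -8*d^3 - 12*d^2 - 20*d + 4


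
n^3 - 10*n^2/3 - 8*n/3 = n*(n - 4)*(n + 2/3)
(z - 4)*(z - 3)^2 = z^3 - 10*z^2 + 33*z - 36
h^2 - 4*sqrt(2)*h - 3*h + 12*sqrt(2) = (h - 3)*(h - 4*sqrt(2))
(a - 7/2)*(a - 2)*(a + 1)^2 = a^4 - 7*a^3/2 - 3*a^2 + 17*a/2 + 7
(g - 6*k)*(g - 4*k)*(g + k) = g^3 - 9*g^2*k + 14*g*k^2 + 24*k^3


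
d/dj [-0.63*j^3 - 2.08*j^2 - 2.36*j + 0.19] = -1.89*j^2 - 4.16*j - 2.36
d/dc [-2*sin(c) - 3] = -2*cos(c)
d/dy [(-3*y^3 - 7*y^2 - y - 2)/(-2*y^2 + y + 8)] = 3*(2*y^4 - 2*y^3 - 27*y^2 - 40*y - 2)/(4*y^4 - 4*y^3 - 31*y^2 + 16*y + 64)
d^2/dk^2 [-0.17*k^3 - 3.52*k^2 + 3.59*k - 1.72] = -1.02*k - 7.04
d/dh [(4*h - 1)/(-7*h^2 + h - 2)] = (-28*h^2 + 4*h + (4*h - 1)*(14*h - 1) - 8)/(7*h^2 - h + 2)^2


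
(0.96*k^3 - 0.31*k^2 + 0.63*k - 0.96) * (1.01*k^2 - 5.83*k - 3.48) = 0.9696*k^5 - 5.9099*k^4 - 0.8972*k^3 - 3.5637*k^2 + 3.4044*k + 3.3408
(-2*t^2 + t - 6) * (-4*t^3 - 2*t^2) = 8*t^5 + 22*t^3 + 12*t^2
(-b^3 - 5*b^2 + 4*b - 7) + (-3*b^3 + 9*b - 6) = -4*b^3 - 5*b^2 + 13*b - 13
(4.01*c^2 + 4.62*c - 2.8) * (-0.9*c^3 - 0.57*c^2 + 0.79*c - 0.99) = -3.609*c^5 - 6.4437*c^4 + 3.0545*c^3 + 1.2759*c^2 - 6.7858*c + 2.772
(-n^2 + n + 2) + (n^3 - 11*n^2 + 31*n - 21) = n^3 - 12*n^2 + 32*n - 19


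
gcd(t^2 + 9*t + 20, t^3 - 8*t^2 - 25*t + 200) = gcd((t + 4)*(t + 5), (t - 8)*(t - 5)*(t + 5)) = t + 5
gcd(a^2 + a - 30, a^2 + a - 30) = a^2 + a - 30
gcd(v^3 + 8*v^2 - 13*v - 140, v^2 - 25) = v + 5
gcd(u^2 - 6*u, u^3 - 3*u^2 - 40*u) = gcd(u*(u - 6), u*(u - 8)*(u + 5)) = u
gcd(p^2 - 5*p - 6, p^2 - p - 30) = p - 6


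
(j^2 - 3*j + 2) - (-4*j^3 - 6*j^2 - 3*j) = 4*j^3 + 7*j^2 + 2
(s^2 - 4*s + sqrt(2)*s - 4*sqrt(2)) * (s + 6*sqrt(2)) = s^3 - 4*s^2 + 7*sqrt(2)*s^2 - 28*sqrt(2)*s + 12*s - 48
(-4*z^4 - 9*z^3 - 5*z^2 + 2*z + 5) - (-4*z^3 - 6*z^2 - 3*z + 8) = -4*z^4 - 5*z^3 + z^2 + 5*z - 3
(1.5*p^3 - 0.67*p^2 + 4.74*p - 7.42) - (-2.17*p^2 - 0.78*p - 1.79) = 1.5*p^3 + 1.5*p^2 + 5.52*p - 5.63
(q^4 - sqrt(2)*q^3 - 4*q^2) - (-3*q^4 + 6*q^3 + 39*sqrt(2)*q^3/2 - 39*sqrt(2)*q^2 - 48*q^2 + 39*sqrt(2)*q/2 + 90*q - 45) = 4*q^4 - 41*sqrt(2)*q^3/2 - 6*q^3 + 44*q^2 + 39*sqrt(2)*q^2 - 90*q - 39*sqrt(2)*q/2 + 45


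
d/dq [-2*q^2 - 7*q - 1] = -4*q - 7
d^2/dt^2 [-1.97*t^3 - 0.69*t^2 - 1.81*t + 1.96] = -11.82*t - 1.38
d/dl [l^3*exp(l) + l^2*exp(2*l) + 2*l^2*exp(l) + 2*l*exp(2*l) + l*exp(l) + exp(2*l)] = (l^3 + 2*l^2*exp(l) + 5*l^2 + 6*l*exp(l) + 5*l + 4*exp(l) + 1)*exp(l)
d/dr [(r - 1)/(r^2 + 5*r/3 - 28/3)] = 3*(-3*r^2 + 6*r - 23)/(9*r^4 + 30*r^3 - 143*r^2 - 280*r + 784)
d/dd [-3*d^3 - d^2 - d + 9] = -9*d^2 - 2*d - 1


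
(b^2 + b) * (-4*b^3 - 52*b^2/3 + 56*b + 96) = -4*b^5 - 64*b^4/3 + 116*b^3/3 + 152*b^2 + 96*b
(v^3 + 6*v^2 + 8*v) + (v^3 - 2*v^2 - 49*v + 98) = 2*v^3 + 4*v^2 - 41*v + 98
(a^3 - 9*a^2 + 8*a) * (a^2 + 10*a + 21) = a^5 + a^4 - 61*a^3 - 109*a^2 + 168*a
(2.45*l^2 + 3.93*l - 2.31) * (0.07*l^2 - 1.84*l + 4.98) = 0.1715*l^4 - 4.2329*l^3 + 4.8081*l^2 + 23.8218*l - 11.5038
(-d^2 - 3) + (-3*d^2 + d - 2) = -4*d^2 + d - 5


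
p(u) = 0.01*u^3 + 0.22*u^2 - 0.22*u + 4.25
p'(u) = 0.03*u^2 + 0.44*u - 0.22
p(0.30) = 4.20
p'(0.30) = -0.09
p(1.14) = 4.30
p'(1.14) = 0.32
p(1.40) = 4.40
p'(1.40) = 0.45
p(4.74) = 9.22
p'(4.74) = 2.54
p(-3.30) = 7.01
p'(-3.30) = -1.35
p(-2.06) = 5.55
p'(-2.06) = -1.00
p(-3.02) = 6.65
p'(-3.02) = -1.28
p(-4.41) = 8.64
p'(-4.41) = -1.58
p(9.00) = 27.38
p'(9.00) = 6.17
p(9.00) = 27.38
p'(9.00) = 6.17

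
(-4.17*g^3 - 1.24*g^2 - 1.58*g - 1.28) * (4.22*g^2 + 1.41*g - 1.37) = -17.5974*g^5 - 11.1125*g^4 - 2.7031*g^3 - 5.9306*g^2 + 0.3598*g + 1.7536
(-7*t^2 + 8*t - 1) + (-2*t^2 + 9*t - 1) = -9*t^2 + 17*t - 2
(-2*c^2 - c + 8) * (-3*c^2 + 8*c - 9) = 6*c^4 - 13*c^3 - 14*c^2 + 73*c - 72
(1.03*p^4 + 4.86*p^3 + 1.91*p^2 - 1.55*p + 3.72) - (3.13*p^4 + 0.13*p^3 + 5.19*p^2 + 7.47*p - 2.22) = -2.1*p^4 + 4.73*p^3 - 3.28*p^2 - 9.02*p + 5.94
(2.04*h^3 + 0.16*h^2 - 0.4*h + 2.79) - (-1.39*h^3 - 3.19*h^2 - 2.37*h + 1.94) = 3.43*h^3 + 3.35*h^2 + 1.97*h + 0.85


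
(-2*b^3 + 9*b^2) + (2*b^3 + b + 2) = 9*b^2 + b + 2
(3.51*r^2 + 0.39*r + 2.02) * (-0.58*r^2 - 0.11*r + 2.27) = -2.0358*r^4 - 0.6123*r^3 + 6.7532*r^2 + 0.6631*r + 4.5854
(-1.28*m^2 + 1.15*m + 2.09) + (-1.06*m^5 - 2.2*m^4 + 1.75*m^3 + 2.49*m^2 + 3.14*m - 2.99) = -1.06*m^5 - 2.2*m^4 + 1.75*m^3 + 1.21*m^2 + 4.29*m - 0.9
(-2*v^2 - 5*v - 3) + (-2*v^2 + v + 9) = -4*v^2 - 4*v + 6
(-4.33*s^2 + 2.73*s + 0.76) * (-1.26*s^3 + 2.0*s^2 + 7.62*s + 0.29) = 5.4558*s^5 - 12.0998*s^4 - 28.4922*s^3 + 21.0669*s^2 + 6.5829*s + 0.2204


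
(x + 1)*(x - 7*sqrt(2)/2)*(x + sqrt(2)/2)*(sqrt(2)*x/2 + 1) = sqrt(2)*x^4/2 - 2*x^3 + sqrt(2)*x^3/2 - 19*sqrt(2)*x^2/4 - 2*x^2 - 19*sqrt(2)*x/4 - 7*x/2 - 7/2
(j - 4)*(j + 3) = j^2 - j - 12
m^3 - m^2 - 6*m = m*(m - 3)*(m + 2)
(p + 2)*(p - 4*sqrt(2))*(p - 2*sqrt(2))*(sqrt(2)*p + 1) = sqrt(2)*p^4 - 11*p^3 + 2*sqrt(2)*p^3 - 22*p^2 + 10*sqrt(2)*p^2 + 16*p + 20*sqrt(2)*p + 32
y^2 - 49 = (y - 7)*(y + 7)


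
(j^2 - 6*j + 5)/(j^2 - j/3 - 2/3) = 3*(j - 5)/(3*j + 2)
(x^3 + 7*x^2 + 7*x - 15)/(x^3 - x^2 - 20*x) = (-x^3 - 7*x^2 - 7*x + 15)/(x*(-x^2 + x + 20))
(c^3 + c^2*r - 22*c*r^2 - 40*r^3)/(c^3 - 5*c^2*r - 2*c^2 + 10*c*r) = (c^2 + 6*c*r + 8*r^2)/(c*(c - 2))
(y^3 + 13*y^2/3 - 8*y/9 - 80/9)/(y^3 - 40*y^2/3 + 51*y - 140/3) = (3*y^2 + 17*y + 20)/(3*(y^2 - 12*y + 35))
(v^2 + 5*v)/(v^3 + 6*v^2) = (v + 5)/(v*(v + 6))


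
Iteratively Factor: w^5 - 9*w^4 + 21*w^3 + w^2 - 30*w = (w - 3)*(w^4 - 6*w^3 + 3*w^2 + 10*w) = (w - 5)*(w - 3)*(w^3 - w^2 - 2*w) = (w - 5)*(w - 3)*(w + 1)*(w^2 - 2*w) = (w - 5)*(w - 3)*(w - 2)*(w + 1)*(w)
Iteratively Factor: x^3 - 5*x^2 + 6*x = (x - 2)*(x^2 - 3*x) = x*(x - 2)*(x - 3)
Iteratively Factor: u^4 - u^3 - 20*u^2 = (u)*(u^3 - u^2 - 20*u) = u^2*(u^2 - u - 20) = u^2*(u - 5)*(u + 4)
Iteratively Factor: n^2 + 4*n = (n)*(n + 4)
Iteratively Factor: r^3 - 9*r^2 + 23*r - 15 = (r - 3)*(r^2 - 6*r + 5) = (r - 5)*(r - 3)*(r - 1)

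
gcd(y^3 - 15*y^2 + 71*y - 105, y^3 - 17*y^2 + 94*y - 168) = y - 7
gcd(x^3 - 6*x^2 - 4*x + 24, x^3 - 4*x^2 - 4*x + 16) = x^2 - 4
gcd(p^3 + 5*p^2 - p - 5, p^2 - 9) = 1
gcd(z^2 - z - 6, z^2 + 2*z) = z + 2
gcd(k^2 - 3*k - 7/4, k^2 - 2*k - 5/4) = k + 1/2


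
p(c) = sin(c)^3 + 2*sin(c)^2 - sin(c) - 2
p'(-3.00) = 1.49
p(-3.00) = -1.82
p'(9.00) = -1.06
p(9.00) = -2.00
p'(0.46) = 1.22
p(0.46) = -1.96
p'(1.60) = -0.18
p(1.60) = -0.00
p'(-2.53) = 1.89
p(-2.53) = -0.96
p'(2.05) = -2.26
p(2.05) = -0.61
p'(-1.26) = -0.64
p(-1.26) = -0.10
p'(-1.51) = -0.12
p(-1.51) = -0.00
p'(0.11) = -0.52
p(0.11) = -2.08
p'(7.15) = 2.45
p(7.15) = -1.16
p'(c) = 3*sin(c)^2*cos(c) + 4*sin(c)*cos(c) - cos(c)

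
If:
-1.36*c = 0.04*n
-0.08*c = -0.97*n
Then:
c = 0.00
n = 0.00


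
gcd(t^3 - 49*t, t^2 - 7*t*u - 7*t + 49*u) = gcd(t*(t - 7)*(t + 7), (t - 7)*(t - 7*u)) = t - 7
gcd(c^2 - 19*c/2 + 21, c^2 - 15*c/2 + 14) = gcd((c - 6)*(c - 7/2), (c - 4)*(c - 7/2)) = c - 7/2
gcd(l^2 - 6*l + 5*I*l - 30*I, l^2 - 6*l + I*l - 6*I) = l - 6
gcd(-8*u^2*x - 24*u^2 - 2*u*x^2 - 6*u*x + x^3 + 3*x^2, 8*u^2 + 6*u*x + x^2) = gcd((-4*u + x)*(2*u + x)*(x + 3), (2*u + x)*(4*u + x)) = 2*u + x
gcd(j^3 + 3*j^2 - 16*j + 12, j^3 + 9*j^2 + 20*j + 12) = j + 6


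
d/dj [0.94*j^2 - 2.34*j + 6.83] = 1.88*j - 2.34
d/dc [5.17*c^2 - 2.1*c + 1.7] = 10.34*c - 2.1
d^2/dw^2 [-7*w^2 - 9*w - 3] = -14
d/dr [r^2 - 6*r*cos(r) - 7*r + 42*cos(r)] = 6*r*sin(r) + 2*r - 42*sin(r) - 6*cos(r) - 7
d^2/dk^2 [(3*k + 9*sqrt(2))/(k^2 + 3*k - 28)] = 6*((k + 3*sqrt(2))*(2*k + 3)^2 - 3*(k + 1 + sqrt(2))*(k^2 + 3*k - 28))/(k^2 + 3*k - 28)^3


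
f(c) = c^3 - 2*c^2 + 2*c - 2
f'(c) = 3*c^2 - 4*c + 2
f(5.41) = 108.62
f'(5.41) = 68.16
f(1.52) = -0.07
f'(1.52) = 2.85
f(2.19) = 3.29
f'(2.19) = 7.63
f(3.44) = 21.92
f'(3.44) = 23.74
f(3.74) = 29.82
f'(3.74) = 29.00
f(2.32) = 4.36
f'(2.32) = 8.87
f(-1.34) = -10.68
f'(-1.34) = 12.75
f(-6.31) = -345.49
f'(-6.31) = 146.69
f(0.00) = -2.00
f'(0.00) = 2.00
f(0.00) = -2.00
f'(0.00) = 2.00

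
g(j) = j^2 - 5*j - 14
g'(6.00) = 7.00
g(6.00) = -8.00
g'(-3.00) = -11.00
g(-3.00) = 10.00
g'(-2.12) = -9.24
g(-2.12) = 1.09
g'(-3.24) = -11.48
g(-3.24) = 12.70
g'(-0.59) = -6.18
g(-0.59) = -10.70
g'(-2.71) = -10.42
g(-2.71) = 6.89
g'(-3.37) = -11.74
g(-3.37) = 14.21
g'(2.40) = -0.20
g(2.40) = -20.24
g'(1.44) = -2.12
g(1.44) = -19.13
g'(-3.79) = -12.58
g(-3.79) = 19.31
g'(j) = 2*j - 5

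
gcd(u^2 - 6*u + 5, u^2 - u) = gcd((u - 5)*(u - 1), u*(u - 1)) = u - 1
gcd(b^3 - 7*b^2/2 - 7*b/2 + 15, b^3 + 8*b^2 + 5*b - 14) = b + 2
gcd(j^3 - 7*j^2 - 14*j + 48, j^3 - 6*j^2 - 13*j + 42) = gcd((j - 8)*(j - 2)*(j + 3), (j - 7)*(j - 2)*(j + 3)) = j^2 + j - 6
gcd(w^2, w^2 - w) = w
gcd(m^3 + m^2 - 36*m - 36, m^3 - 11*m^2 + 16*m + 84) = m - 6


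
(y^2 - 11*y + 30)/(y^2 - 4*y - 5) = (y - 6)/(y + 1)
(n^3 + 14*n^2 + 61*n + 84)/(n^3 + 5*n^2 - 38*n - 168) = (n + 3)/(n - 6)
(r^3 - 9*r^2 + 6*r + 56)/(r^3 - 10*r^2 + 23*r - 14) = (r^2 - 2*r - 8)/(r^2 - 3*r + 2)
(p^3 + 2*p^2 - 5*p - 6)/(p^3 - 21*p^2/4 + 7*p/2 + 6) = 4*(p^2 + 4*p + 3)/(4*p^2 - 13*p - 12)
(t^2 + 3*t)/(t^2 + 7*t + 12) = t/(t + 4)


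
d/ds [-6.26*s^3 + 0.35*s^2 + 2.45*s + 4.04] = -18.78*s^2 + 0.7*s + 2.45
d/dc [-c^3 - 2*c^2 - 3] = c*(-3*c - 4)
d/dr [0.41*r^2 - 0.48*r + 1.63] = 0.82*r - 0.48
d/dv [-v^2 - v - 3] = -2*v - 1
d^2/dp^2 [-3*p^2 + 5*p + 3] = -6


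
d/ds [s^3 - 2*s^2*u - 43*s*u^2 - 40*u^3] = 3*s^2 - 4*s*u - 43*u^2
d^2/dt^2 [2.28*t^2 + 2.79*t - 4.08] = 4.56000000000000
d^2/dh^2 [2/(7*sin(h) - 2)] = 14*(-7*sin(h)^2 - 2*sin(h) + 14)/(7*sin(h) - 2)^3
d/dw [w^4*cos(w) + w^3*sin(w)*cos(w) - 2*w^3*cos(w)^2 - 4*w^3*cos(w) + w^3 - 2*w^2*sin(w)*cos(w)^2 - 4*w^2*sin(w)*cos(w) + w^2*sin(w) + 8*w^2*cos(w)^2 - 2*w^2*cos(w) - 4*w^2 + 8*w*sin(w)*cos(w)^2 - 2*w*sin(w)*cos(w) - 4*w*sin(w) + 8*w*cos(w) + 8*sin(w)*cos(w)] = -w^4*sin(w) + 2*w^3*sin(2*w) + 4*sqrt(2)*w^3*sin(w + pi/4) + w^3*cos(2*w) + 2*w^2*sin(w) - 13*w^2*sin(2*w)/2 - 23*w^2*cos(w)/2 - 7*w^2*cos(2*w) - 3*w^2*cos(3*w)/2 - 7*w*sin(w) - 4*w*sin(2*w) - w*sin(3*w) - 6*w*cos(w) + 6*w*cos(2*w) + 6*w*cos(3*w) - 2*sin(w) - sin(2*w) + 2*sin(3*w) + 8*cos(w) + 8*cos(2*w)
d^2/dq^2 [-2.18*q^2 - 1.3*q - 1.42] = -4.36000000000000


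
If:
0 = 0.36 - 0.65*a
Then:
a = 0.55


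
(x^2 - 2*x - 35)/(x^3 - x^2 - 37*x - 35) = 1/(x + 1)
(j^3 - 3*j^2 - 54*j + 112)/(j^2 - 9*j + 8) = (j^2 + 5*j - 14)/(j - 1)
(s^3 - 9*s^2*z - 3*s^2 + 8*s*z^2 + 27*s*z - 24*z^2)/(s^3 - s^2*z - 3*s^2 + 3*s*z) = (s - 8*z)/s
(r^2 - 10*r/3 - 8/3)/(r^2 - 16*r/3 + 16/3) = (3*r + 2)/(3*r - 4)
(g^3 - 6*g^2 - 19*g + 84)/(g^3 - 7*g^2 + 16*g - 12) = (g^2 - 3*g - 28)/(g^2 - 4*g + 4)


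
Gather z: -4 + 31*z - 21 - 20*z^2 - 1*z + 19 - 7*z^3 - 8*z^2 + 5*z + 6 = -7*z^3 - 28*z^2 + 35*z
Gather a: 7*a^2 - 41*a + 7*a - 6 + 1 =7*a^2 - 34*a - 5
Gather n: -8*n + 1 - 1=-8*n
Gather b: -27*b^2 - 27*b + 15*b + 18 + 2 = -27*b^2 - 12*b + 20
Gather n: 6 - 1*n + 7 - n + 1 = 14 - 2*n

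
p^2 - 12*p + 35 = (p - 7)*(p - 5)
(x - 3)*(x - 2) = x^2 - 5*x + 6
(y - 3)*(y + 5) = y^2 + 2*y - 15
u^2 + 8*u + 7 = (u + 1)*(u + 7)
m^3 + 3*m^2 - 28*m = m*(m - 4)*(m + 7)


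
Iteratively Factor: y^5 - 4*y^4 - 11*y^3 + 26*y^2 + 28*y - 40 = (y + 2)*(y^4 - 6*y^3 + y^2 + 24*y - 20) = (y - 5)*(y + 2)*(y^3 - y^2 - 4*y + 4) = (y - 5)*(y - 2)*(y + 2)*(y^2 + y - 2) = (y - 5)*(y - 2)*(y + 2)^2*(y - 1)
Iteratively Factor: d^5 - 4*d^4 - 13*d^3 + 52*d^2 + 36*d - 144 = (d - 3)*(d^4 - d^3 - 16*d^2 + 4*d + 48) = (d - 3)*(d + 3)*(d^3 - 4*d^2 - 4*d + 16) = (d - 3)*(d - 2)*(d + 3)*(d^2 - 2*d - 8) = (d - 4)*(d - 3)*(d - 2)*(d + 3)*(d + 2)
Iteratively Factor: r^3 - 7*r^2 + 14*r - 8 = (r - 2)*(r^2 - 5*r + 4) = (r - 2)*(r - 1)*(r - 4)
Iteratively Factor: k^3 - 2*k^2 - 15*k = (k - 5)*(k^2 + 3*k) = (k - 5)*(k + 3)*(k)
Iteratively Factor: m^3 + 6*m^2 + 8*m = (m + 2)*(m^2 + 4*m) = (m + 2)*(m + 4)*(m)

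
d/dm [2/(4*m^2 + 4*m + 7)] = 8*(-2*m - 1)/(4*m^2 + 4*m + 7)^2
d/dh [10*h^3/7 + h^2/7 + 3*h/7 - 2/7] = 30*h^2/7 + 2*h/7 + 3/7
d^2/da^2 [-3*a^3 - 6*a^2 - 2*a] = -18*a - 12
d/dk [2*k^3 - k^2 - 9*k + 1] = 6*k^2 - 2*k - 9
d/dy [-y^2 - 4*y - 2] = -2*y - 4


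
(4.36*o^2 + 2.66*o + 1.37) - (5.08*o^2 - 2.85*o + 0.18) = -0.72*o^2 + 5.51*o + 1.19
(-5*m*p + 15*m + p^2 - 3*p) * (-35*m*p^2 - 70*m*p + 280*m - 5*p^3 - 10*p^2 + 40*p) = 175*m^2*p^3 - 175*m^2*p^2 - 2450*m^2*p + 4200*m^2 - 10*m*p^4 + 10*m*p^3 + 140*m*p^2 - 240*m*p - 5*p^5 + 5*p^4 + 70*p^3 - 120*p^2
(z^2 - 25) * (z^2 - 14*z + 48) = z^4 - 14*z^3 + 23*z^2 + 350*z - 1200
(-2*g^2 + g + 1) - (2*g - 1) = -2*g^2 - g + 2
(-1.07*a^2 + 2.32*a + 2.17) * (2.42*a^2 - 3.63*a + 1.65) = -2.5894*a^4 + 9.4985*a^3 - 4.9357*a^2 - 4.0491*a + 3.5805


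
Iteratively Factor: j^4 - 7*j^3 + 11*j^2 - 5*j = (j - 1)*(j^3 - 6*j^2 + 5*j) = j*(j - 1)*(j^2 - 6*j + 5) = j*(j - 5)*(j - 1)*(j - 1)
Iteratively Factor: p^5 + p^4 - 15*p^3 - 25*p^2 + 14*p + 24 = (p + 3)*(p^4 - 2*p^3 - 9*p^2 + 2*p + 8) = (p + 2)*(p + 3)*(p^3 - 4*p^2 - p + 4) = (p + 1)*(p + 2)*(p + 3)*(p^2 - 5*p + 4) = (p - 1)*(p + 1)*(p + 2)*(p + 3)*(p - 4)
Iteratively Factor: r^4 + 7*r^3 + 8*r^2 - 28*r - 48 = (r + 2)*(r^3 + 5*r^2 - 2*r - 24) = (r + 2)*(r + 3)*(r^2 + 2*r - 8) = (r - 2)*(r + 2)*(r + 3)*(r + 4)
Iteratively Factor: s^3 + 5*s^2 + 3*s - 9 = (s - 1)*(s^2 + 6*s + 9) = (s - 1)*(s + 3)*(s + 3)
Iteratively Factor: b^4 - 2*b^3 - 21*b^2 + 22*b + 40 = (b + 4)*(b^3 - 6*b^2 + 3*b + 10) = (b - 2)*(b + 4)*(b^2 - 4*b - 5) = (b - 5)*(b - 2)*(b + 4)*(b + 1)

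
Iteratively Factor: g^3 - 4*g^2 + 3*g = (g - 1)*(g^2 - 3*g) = g*(g - 1)*(g - 3)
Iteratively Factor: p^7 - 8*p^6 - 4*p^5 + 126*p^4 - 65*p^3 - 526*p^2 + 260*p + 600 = (p - 2)*(p^6 - 6*p^5 - 16*p^4 + 94*p^3 + 123*p^2 - 280*p - 300) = (p - 2)^2*(p^5 - 4*p^4 - 24*p^3 + 46*p^2 + 215*p + 150) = (p - 2)^2*(p + 3)*(p^4 - 7*p^3 - 3*p^2 + 55*p + 50) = (p - 2)^2*(p + 2)*(p + 3)*(p^3 - 9*p^2 + 15*p + 25) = (p - 2)^2*(p + 1)*(p + 2)*(p + 3)*(p^2 - 10*p + 25) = (p - 5)*(p - 2)^2*(p + 1)*(p + 2)*(p + 3)*(p - 5)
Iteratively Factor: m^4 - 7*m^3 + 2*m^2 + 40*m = (m - 5)*(m^3 - 2*m^2 - 8*m) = m*(m - 5)*(m^2 - 2*m - 8) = m*(m - 5)*(m - 4)*(m + 2)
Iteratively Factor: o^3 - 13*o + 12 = (o - 1)*(o^2 + o - 12) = (o - 3)*(o - 1)*(o + 4)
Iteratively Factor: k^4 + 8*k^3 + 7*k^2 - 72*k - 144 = (k + 4)*(k^3 + 4*k^2 - 9*k - 36) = (k + 4)^2*(k^2 - 9) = (k + 3)*(k + 4)^2*(k - 3)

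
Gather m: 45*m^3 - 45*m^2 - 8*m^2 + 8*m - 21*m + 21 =45*m^3 - 53*m^2 - 13*m + 21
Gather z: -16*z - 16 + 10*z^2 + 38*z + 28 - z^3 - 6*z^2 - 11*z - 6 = -z^3 + 4*z^2 + 11*z + 6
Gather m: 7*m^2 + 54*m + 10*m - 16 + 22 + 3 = 7*m^2 + 64*m + 9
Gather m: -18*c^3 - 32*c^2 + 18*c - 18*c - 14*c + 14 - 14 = -18*c^3 - 32*c^2 - 14*c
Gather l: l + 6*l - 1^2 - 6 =7*l - 7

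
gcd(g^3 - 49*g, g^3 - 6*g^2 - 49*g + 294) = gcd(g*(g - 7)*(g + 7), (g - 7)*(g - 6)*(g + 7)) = g^2 - 49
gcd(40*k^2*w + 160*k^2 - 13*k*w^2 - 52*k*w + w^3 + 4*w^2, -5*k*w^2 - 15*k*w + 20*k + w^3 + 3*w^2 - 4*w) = -5*k*w - 20*k + w^2 + 4*w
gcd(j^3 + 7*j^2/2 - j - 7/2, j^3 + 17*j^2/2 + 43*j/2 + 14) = j^2 + 9*j/2 + 7/2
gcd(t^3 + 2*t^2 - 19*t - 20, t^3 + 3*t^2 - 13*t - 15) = t^2 + 6*t + 5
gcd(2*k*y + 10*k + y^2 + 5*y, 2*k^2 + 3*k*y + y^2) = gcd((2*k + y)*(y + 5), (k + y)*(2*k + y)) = 2*k + y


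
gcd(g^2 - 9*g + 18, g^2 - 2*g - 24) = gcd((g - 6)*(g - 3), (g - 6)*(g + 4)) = g - 6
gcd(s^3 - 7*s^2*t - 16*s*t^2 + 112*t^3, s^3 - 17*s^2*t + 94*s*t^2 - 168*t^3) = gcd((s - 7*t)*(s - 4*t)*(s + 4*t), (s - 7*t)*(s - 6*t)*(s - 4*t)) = s^2 - 11*s*t + 28*t^2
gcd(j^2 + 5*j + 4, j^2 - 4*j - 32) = j + 4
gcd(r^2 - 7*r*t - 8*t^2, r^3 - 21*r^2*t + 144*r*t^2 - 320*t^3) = r - 8*t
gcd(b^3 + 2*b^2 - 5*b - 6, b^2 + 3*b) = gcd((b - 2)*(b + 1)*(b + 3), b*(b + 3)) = b + 3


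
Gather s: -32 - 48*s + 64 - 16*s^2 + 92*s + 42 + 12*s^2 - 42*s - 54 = -4*s^2 + 2*s + 20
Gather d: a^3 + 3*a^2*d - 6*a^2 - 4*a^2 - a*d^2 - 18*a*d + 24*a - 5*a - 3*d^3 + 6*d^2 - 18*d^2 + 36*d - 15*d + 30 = a^3 - 10*a^2 + 19*a - 3*d^3 + d^2*(-a - 12) + d*(3*a^2 - 18*a + 21) + 30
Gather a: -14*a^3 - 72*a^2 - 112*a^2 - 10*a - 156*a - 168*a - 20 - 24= -14*a^3 - 184*a^2 - 334*a - 44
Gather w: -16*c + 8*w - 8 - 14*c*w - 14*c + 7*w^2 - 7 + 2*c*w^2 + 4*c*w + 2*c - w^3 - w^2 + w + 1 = -28*c - w^3 + w^2*(2*c + 6) + w*(9 - 10*c) - 14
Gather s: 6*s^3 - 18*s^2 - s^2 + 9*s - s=6*s^3 - 19*s^2 + 8*s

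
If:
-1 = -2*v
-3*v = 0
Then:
No Solution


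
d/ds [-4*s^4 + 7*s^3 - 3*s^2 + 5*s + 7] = -16*s^3 + 21*s^2 - 6*s + 5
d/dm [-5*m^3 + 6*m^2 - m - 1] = -15*m^2 + 12*m - 1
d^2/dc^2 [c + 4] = 0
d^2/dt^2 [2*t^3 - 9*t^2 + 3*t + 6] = 12*t - 18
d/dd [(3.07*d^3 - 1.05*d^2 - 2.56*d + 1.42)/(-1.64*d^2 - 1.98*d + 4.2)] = (-5.0348*d^4 - 12.1572*d^3 + 36.5626*d^2 - 4.1624*d - 7.9404)/(2.6896*d^4 + 6.4944*d^3 - 9.8556*d^2 - 16.632*d + 17.64)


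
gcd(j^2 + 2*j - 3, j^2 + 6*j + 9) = j + 3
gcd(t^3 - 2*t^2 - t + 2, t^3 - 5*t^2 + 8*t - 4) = t^2 - 3*t + 2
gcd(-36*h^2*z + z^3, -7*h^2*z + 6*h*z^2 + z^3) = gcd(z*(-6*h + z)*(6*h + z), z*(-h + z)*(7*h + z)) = z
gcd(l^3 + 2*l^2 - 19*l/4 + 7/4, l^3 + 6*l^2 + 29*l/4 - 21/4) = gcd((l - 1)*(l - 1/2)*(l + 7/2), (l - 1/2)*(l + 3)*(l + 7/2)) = l^2 + 3*l - 7/4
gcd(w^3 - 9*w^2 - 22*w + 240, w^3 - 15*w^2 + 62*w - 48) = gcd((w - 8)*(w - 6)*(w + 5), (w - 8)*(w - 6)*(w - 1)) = w^2 - 14*w + 48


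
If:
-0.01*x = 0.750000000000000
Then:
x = -75.00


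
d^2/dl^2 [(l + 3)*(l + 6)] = 2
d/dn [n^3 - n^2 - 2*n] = 3*n^2 - 2*n - 2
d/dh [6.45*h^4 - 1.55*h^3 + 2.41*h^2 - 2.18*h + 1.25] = 25.8*h^3 - 4.65*h^2 + 4.82*h - 2.18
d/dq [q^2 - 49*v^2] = 2*q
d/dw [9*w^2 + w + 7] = 18*w + 1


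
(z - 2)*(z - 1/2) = z^2 - 5*z/2 + 1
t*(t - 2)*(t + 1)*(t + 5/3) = t^4 + 2*t^3/3 - 11*t^2/3 - 10*t/3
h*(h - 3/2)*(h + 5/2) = h^3 + h^2 - 15*h/4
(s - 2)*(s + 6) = s^2 + 4*s - 12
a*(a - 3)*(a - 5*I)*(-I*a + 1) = -I*a^4 - 4*a^3 + 3*I*a^3 + 12*a^2 - 5*I*a^2 + 15*I*a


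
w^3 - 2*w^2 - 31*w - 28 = (w - 7)*(w + 1)*(w + 4)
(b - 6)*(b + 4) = b^2 - 2*b - 24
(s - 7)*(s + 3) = s^2 - 4*s - 21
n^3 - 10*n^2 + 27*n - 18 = (n - 6)*(n - 3)*(n - 1)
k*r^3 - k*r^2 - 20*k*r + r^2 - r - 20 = (r - 5)*(r + 4)*(k*r + 1)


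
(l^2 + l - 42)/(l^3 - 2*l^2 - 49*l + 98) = (l - 6)/(l^2 - 9*l + 14)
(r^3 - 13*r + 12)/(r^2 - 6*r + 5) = (r^2 + r - 12)/(r - 5)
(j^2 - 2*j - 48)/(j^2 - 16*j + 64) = (j + 6)/(j - 8)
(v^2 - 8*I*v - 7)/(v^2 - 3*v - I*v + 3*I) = (v - 7*I)/(v - 3)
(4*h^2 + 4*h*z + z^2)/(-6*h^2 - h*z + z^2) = (2*h + z)/(-3*h + z)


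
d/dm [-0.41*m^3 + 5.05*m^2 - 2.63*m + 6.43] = -1.23*m^2 + 10.1*m - 2.63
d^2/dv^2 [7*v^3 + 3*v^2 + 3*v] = 42*v + 6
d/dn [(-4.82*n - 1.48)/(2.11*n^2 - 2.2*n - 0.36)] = (10.1702*n^2 + 6.2456*n - 1.5208)/(4.4521*n^4 - 9.284*n^3 + 3.3208*n^2 + 1.584*n + 0.1296)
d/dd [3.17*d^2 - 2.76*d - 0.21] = 6.34*d - 2.76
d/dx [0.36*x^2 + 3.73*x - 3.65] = 0.72*x + 3.73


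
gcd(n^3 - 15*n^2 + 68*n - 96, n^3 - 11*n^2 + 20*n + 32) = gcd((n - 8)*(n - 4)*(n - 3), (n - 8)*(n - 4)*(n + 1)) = n^2 - 12*n + 32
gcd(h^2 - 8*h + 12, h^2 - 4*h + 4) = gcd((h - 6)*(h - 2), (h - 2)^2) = h - 2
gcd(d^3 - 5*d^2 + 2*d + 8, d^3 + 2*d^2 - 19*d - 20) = d^2 - 3*d - 4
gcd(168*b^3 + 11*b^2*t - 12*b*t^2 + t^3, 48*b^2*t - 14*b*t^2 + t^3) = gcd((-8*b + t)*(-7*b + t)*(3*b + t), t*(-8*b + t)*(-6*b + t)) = -8*b + t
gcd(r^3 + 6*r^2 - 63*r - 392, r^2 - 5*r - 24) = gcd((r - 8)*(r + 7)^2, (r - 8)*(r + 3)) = r - 8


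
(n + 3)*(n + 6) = n^2 + 9*n + 18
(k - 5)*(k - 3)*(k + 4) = k^3 - 4*k^2 - 17*k + 60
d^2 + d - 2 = (d - 1)*(d + 2)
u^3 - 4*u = u*(u - 2)*(u + 2)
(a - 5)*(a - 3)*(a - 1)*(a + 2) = a^4 - 7*a^3 + 5*a^2 + 31*a - 30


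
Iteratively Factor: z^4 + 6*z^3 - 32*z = (z)*(z^3 + 6*z^2 - 32) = z*(z + 4)*(z^2 + 2*z - 8) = z*(z - 2)*(z + 4)*(z + 4)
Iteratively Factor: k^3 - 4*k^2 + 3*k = (k - 3)*(k^2 - k) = (k - 3)*(k - 1)*(k)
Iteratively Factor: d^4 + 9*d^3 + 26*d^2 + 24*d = (d + 2)*(d^3 + 7*d^2 + 12*d) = (d + 2)*(d + 4)*(d^2 + 3*d) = (d + 2)*(d + 3)*(d + 4)*(d)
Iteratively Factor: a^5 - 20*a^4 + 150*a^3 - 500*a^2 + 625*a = (a - 5)*(a^4 - 15*a^3 + 75*a^2 - 125*a) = (a - 5)^2*(a^3 - 10*a^2 + 25*a) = a*(a - 5)^2*(a^2 - 10*a + 25) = a*(a - 5)^3*(a - 5)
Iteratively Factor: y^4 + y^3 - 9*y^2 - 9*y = (y + 3)*(y^3 - 2*y^2 - 3*y) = y*(y + 3)*(y^2 - 2*y - 3) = y*(y + 1)*(y + 3)*(y - 3)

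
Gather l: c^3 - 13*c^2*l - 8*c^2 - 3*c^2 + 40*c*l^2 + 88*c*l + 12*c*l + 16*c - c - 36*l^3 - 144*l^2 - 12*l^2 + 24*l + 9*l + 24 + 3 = c^3 - 11*c^2 + 15*c - 36*l^3 + l^2*(40*c - 156) + l*(-13*c^2 + 100*c + 33) + 27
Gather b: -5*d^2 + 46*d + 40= -5*d^2 + 46*d + 40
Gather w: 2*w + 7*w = 9*w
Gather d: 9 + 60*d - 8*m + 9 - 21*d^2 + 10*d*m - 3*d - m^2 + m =-21*d^2 + d*(10*m + 57) - m^2 - 7*m + 18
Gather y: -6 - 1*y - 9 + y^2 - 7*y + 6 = y^2 - 8*y - 9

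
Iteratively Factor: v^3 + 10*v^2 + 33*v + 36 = (v + 3)*(v^2 + 7*v + 12) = (v + 3)*(v + 4)*(v + 3)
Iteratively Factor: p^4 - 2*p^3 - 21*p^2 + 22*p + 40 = (p + 4)*(p^3 - 6*p^2 + 3*p + 10) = (p + 1)*(p + 4)*(p^2 - 7*p + 10) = (p - 5)*(p + 1)*(p + 4)*(p - 2)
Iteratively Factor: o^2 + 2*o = (o)*(o + 2)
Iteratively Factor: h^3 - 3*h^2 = (h)*(h^2 - 3*h) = h^2*(h - 3)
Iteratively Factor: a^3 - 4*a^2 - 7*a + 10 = (a - 5)*(a^2 + a - 2) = (a - 5)*(a - 1)*(a + 2)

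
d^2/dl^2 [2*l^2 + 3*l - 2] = 4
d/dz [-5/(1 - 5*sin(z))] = -25*cos(z)/(5*sin(z) - 1)^2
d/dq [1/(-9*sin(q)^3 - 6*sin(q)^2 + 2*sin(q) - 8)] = (27*sin(q)^2 + 12*sin(q) - 2)*cos(q)/(9*sin(q)^3 + 6*sin(q)^2 - 2*sin(q) + 8)^2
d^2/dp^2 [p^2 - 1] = 2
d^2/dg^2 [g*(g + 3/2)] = 2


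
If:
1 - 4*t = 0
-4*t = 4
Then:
No Solution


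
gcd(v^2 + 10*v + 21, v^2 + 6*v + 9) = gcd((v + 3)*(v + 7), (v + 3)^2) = v + 3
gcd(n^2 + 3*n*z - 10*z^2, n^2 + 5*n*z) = n + 5*z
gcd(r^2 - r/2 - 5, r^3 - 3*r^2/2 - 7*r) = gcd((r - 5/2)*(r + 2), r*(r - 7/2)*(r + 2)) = r + 2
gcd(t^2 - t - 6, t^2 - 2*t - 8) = t + 2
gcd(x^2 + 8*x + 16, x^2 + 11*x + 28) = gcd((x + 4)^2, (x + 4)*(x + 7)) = x + 4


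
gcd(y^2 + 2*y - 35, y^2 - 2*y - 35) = 1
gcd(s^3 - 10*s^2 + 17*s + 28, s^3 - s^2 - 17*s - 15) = s + 1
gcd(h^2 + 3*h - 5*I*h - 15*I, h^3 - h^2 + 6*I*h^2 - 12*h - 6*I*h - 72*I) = h + 3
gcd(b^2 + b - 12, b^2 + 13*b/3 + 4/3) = b + 4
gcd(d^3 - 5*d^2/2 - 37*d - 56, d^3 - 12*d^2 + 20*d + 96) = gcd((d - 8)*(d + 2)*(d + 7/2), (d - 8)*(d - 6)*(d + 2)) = d^2 - 6*d - 16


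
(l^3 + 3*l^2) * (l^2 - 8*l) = l^5 - 5*l^4 - 24*l^3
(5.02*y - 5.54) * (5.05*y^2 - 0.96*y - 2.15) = 25.351*y^3 - 32.7962*y^2 - 5.4746*y + 11.911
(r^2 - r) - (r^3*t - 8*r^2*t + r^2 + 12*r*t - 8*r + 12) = -r^3*t + 8*r^2*t - 12*r*t + 7*r - 12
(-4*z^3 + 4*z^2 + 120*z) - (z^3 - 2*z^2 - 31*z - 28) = -5*z^3 + 6*z^2 + 151*z + 28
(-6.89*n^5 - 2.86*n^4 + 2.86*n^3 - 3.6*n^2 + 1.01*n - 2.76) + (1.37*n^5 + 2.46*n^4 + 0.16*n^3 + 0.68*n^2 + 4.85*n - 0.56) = -5.52*n^5 - 0.4*n^4 + 3.02*n^3 - 2.92*n^2 + 5.86*n - 3.32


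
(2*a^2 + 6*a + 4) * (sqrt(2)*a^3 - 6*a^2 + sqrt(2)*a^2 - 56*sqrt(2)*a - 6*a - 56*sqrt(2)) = 2*sqrt(2)*a^5 - 12*a^4 + 8*sqrt(2)*a^4 - 102*sqrt(2)*a^3 - 48*a^3 - 444*sqrt(2)*a^2 - 60*a^2 - 560*sqrt(2)*a - 24*a - 224*sqrt(2)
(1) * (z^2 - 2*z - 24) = z^2 - 2*z - 24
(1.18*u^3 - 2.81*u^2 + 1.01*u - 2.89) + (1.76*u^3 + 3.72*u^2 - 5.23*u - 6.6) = 2.94*u^3 + 0.91*u^2 - 4.22*u - 9.49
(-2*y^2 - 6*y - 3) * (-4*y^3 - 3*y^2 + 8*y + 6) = 8*y^5 + 30*y^4 + 14*y^3 - 51*y^2 - 60*y - 18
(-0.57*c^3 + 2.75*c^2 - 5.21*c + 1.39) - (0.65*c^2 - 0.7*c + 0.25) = -0.57*c^3 + 2.1*c^2 - 4.51*c + 1.14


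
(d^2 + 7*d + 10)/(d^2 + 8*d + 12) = (d + 5)/(d + 6)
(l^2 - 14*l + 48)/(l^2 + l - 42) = (l - 8)/(l + 7)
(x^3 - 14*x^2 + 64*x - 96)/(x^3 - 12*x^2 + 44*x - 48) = (x - 4)/(x - 2)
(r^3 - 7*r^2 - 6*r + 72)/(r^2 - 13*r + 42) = (r^2 - r - 12)/(r - 7)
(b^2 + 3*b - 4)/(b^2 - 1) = (b + 4)/(b + 1)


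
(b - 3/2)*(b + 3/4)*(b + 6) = b^3 + 21*b^2/4 - 45*b/8 - 27/4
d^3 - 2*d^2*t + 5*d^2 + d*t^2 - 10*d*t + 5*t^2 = (d + 5)*(d - t)^2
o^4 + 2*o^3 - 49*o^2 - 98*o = o*(o - 7)*(o + 2)*(o + 7)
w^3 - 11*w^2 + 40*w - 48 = (w - 4)^2*(w - 3)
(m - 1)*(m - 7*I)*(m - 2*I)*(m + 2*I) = m^4 - m^3 - 7*I*m^3 + 4*m^2 + 7*I*m^2 - 4*m - 28*I*m + 28*I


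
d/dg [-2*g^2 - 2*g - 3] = -4*g - 2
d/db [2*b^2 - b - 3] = 4*b - 1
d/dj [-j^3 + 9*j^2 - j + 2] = -3*j^2 + 18*j - 1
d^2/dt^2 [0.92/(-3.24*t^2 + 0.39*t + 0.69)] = (-19.315584*t^2 + 2.325024*t + 0.92*(6.48*t - 0.39)*(12.96*t - 0.78) + 4.113504)/(-3.24*t^2 + 0.39*t + 0.69)^3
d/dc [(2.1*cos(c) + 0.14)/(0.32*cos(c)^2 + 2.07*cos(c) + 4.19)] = (0.672*cos(c)^2 + 0.0895999999999999*cos(c) - 8.5092)*sin(c)/(0.1024*cos(c)^4 + 1.3248*cos(c)^3 + 6.9665*cos(c)^2 + 17.3466*cos(c) + 17.5561)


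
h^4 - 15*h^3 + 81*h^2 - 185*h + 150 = (h - 5)^2*(h - 3)*(h - 2)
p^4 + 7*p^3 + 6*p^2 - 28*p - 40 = (p - 2)*(p + 2)^2*(p + 5)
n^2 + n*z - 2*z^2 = (n - z)*(n + 2*z)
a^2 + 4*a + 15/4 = (a + 3/2)*(a + 5/2)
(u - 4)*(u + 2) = u^2 - 2*u - 8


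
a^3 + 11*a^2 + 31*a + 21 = (a + 1)*(a + 3)*(a + 7)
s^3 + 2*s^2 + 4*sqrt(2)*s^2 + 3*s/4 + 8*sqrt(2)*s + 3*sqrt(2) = (s + 1/2)*(s + 3/2)*(s + 4*sqrt(2))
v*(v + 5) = v^2 + 5*v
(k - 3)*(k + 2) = k^2 - k - 6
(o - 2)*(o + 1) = o^2 - o - 2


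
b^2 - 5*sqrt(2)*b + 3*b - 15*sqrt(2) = (b + 3)*(b - 5*sqrt(2))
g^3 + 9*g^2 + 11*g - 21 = (g - 1)*(g + 3)*(g + 7)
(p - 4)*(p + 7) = p^2 + 3*p - 28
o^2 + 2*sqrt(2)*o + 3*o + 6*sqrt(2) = (o + 3)*(o + 2*sqrt(2))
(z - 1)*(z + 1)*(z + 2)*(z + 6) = z^4 + 8*z^3 + 11*z^2 - 8*z - 12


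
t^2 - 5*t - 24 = (t - 8)*(t + 3)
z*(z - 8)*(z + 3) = z^3 - 5*z^2 - 24*z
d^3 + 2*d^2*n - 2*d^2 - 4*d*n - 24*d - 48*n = (d - 6)*(d + 4)*(d + 2*n)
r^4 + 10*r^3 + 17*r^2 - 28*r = r*(r - 1)*(r + 4)*(r + 7)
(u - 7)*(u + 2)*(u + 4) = u^3 - u^2 - 34*u - 56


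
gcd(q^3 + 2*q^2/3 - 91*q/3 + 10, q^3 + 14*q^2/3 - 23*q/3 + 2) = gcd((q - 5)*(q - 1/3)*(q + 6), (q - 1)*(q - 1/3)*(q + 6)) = q^2 + 17*q/3 - 2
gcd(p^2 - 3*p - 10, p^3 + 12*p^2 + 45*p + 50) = p + 2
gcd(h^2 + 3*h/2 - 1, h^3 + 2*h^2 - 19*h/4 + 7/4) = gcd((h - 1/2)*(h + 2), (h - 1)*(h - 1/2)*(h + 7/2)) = h - 1/2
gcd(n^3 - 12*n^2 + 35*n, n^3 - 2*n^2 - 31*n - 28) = n - 7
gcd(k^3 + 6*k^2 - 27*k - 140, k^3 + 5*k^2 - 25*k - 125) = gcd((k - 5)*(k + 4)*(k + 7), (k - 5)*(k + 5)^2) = k - 5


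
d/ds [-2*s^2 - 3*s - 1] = -4*s - 3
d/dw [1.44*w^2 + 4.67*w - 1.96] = 2.88*w + 4.67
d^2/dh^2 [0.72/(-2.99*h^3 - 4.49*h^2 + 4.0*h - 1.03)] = ((12.9168*h + 6.4656)*(2.99*h^3 + 4.49*h^2 - 4.0*h + 1.03) - 0.72*(8.97*h^2 + 8.98*h - 4.0)*(17.94*h^2 + 17.96*h - 8.0))/(2.99*h^3 + 4.49*h^2 - 4.0*h + 1.03)^3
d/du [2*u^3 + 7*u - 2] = 6*u^2 + 7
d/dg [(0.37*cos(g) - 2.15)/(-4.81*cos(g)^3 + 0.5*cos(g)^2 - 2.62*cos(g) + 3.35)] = (-3.5594*cos(g)^3 + 31.2095*cos(g)^2 - 2.15*cos(g) + 4.3935)*sin(g)/(23.1361*cos(g)^6 - 4.81*cos(g)^5 + 25.4544*cos(g)^4 - 34.847*cos(g)^3 + 10.2144*cos(g)^2 - 17.554*cos(g) + 11.2225)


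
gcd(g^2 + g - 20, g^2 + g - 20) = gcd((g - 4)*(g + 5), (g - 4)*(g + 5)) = g^2 + g - 20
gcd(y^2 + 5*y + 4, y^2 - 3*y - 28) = y + 4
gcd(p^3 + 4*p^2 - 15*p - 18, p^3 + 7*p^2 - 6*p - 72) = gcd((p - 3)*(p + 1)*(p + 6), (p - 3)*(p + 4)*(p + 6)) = p^2 + 3*p - 18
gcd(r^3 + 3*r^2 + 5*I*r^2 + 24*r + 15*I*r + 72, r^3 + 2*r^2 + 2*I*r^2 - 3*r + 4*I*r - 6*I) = r + 3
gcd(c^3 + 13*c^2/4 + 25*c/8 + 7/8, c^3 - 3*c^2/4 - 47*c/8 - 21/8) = c^2 + 9*c/4 + 7/8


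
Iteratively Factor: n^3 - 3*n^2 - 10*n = (n - 5)*(n^2 + 2*n) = n*(n - 5)*(n + 2)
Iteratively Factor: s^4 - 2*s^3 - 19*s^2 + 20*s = (s)*(s^3 - 2*s^2 - 19*s + 20) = s*(s - 1)*(s^2 - s - 20) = s*(s - 1)*(s + 4)*(s - 5)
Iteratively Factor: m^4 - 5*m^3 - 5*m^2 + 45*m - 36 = (m - 4)*(m^3 - m^2 - 9*m + 9) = (m - 4)*(m - 1)*(m^2 - 9) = (m - 4)*(m - 3)*(m - 1)*(m + 3)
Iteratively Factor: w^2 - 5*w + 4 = (w - 1)*(w - 4)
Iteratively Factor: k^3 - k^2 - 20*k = (k + 4)*(k^2 - 5*k) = (k - 5)*(k + 4)*(k)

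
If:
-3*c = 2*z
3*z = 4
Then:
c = -8/9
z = 4/3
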